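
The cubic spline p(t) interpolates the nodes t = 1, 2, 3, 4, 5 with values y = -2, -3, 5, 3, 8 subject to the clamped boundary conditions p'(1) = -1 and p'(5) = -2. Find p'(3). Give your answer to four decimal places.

2.7857

Let M_i = p''(x_i). Step sizes h_i = 1, 1, 1, 1; slopes of the chords Δ_i = (y_(i+1) - y_i)/h_i = -1, 8, -2, 5.
  1·M_0 + 4·M_1 + 1·M_2 = 6(Δ_1 - Δ_0) = 54
  1·M_1 + 4·M_2 + 1·M_3 = 6(Δ_2 - Δ_1) = -60
  1·M_2 + 4·M_3 + 1·M_4 = 6(Δ_3 - Δ_2) = 42
Clamped end conditions give two more equations: 2h_0·M_0 + h_0·M_1 = 6(Δ_0 - p'(1)) = 0 and h_3·M_3 + 2h_3·M_4 = 6(p'(5) - Δ_3) = -42.
Solving: M_0 = -325/28, M_1 = 325/14, M_2 = -109/4, M_3 = 361/14, M_4 = -949/28.
On [3, 4], p'(t) = b_2 + 2c_2·(t - 3) + 3d_2·(t - 3)² with b_2 = Δ_2 - h_2(2M_2 + M_3)/6 = 39/14, c_2 = M_2/2 = -109/8, d_2 = (M_3 - M_2)/(6h_2) = 495/56. So p'(3) = 39/14.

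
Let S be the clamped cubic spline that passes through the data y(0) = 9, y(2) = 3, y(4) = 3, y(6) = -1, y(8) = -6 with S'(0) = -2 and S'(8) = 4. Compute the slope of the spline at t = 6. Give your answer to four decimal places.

-4.3839

Write m_i for S''(x_i). With h_i = 2, 2, 2, 2 and divided differences Δ_i = -3, 0, -2, -5/2, the continuity of S' gives the tridiagonal system
  2·m_0 + 8·m_1 + 2·m_2 = 6(Δ_1 - Δ_0) = 18
  2·m_1 + 8·m_2 + 2·m_3 = 6(Δ_2 - Δ_1) = -12
  2·m_2 + 8·m_3 + 2·m_4 = 6(Δ_3 - Δ_2) = -3
Clamped end conditions give two more equations: 2h_0·m_0 + h_0·m_1 = 6(Δ_0 - S'(0)) = -6 and h_3·m_3 + 2h_3·m_4 = 6(S'(8) - Δ_3) = 39.
Solving: m_0 = -363/112, m_1 = 195/56, m_2 = -27/16, m_3 = -153/56, m_4 = 1245/112.
On [6, 8], S'(t) = b_3 + 2c_3·(t - 6) + 3d_3·(t - 6)² with b_3 = Δ_3 - h_3(2m_3 + m_4)/6 = -491/112, c_3 = m_3/2 = -153/112, d_3 = (m_4 - m_3)/(6h_3) = 517/448. So S'(6) = -491/112.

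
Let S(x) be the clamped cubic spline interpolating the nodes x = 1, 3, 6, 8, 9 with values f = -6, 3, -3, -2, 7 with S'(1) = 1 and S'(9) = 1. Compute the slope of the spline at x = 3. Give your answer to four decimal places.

With σ_i denoting the second derivative at x_i, h_i = 2, 3, 2, 1, and Δ_i = (y_(i+1) − y_i)/h_i = 9/2, -2, 1/2, 9:
  2·σ_0 + 10·σ_1 + 3·σ_2 = 6(Δ_1 - Δ_0) = -39
  3·σ_1 + 10·σ_2 + 2·σ_3 = 6(Δ_2 - Δ_1) = 15
  2·σ_2 + 6·σ_3 + 1·σ_4 = 6(Δ_3 - Δ_2) = 51
Clamped end conditions give two more equations: 2h_0·σ_0 + h_0·σ_1 = 6(Δ_0 - S'(1)) = 21 and h_3·σ_3 + 2h_3·σ_4 = 6(S'(9) - Δ_3) = -48.
Hence σ_0 = 2943/364, σ_1 = -516/91, σ_2 = 93/182, σ_3 = 1224/91, σ_4 = -2796/91.
On [3, 6], S'(x) = b_1 + 2c_1·(x - 3) + 3d_1·(x - 3)² with b_1 = Δ_1 - h_1(2σ_1 + σ_2)/6 = 1243/364, c_1 = σ_1/2 = -258/91, d_1 = (σ_2 - σ_1)/(6h_1) = 125/364. So S'(3) = 1243/364.

3.4148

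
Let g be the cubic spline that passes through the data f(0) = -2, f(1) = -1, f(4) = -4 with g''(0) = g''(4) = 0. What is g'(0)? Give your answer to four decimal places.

With M_i denoting the second derivative at x_i, h_i = 1, 3, and Δ_i = (y_(i+1) − y_i)/h_i = 1, -1:
  1·M_0 + 8·M_1 + 3·M_2 = 6(Δ_1 - Δ_0) = -12
Natural end conditions: M_0 = M_2 = 0.
Forward elimination and back-substitution give M_0 = 0, M_1 = -3/2, M_2 = 0.
On [0, 1], g'(x) = b_0 + 2c_0·x + 3d_0·x² with b_0 = Δ_0 - h_0(2M_0 + M_1)/6 = 5/4, c_0 = M_0/2 = 0, d_0 = (M_1 - M_0)/(6h_0) = -1/4. So g'(0) = 5/4.

1.2500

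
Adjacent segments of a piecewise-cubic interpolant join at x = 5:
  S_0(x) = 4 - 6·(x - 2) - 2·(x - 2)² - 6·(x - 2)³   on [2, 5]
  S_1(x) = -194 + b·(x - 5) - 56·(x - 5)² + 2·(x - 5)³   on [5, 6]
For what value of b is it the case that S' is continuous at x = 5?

S_0'(x) = -6 - 4·(x - 2) - 18·(x - 2)², so S_0'(5) = -180. On the right, S_1'(5) = b, so b = -180.

-180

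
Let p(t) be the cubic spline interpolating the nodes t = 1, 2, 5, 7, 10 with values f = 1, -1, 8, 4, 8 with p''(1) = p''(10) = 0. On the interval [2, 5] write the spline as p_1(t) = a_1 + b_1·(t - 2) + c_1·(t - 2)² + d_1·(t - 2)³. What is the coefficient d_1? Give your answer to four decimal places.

Write σ_i for p''(x_i). With h_i = 1, 3, 2, 3 and divided differences Δ_i = -2, 3, -2, 4/3, the continuity of p' gives the tridiagonal system
  1·σ_0 + 8·σ_1 + 3·σ_2 = 6(Δ_1 - Δ_0) = 30
  3·σ_1 + 10·σ_2 + 2·σ_3 = 6(Δ_2 - Δ_1) = -30
  2·σ_2 + 10·σ_3 + 3·σ_4 = 6(Δ_3 - Δ_2) = 20
Natural end conditions: σ_0 = σ_4 = 0.
Forward elimination and back-substitution give σ_0 = 0, σ_1 = 650/113, σ_2 = -1810/339, σ_3 = 1040/339, σ_4 = 0.
On [2, 5], with p_1(t) = a_1 + b_1·(t - 2) + c_1·(t - 2)² + d_1·(t - 2)³: c_1 = σ_1/2 = 325/113, d_1 = (σ_2 - σ_1)/(6h_1) = -1880/3051, b_1 = Δ_1 - h_1(2σ_1 + σ_2)/6 = -28/339.

-0.6162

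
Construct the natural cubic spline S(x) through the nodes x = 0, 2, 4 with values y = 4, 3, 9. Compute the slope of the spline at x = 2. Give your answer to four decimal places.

Let m_i = S''(x_i). Step sizes h_i = 2, 2; slopes of the chords Δ_i = (y_(i+1) - y_i)/h_i = -1/2, 3.
  2·m_0 + 8·m_1 + 2·m_2 = 6(Δ_1 - Δ_0) = 21
Natural end conditions: m_0 = m_2 = 0.
Solving: m_0 = 0, m_1 = 21/8, m_2 = 0.
On [2, 4], S'(x) = b_1 + 2c_1·(x - 2) + 3d_1·(x - 2)² with b_1 = Δ_1 - h_1(2m_1 + m_2)/6 = 5/4, c_1 = m_1/2 = 21/16, d_1 = (m_2 - m_1)/(6h_1) = -7/32. So S'(2) = 5/4.

1.2500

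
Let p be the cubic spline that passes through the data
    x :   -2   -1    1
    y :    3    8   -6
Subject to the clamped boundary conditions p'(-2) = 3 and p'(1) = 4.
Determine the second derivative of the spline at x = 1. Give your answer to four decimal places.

With σ_i denoting the second derivative at x_i, h_i = 1, 2, and Δ_i = (y_(i+1) − y_i)/h_i = 5, -7:
  1·σ_0 + 6·σ_1 + 2·σ_2 = 6(Δ_1 - Δ_0) = -72
Clamped end conditions give two more equations: 2h_0·σ_0 + h_0·σ_1 = 6(Δ_0 - p'(-2)) = 12 and h_1·σ_1 + 2h_1·σ_2 = 6(p'(1) - Δ_1) = 66.
Solving the tridiagonal system: σ_0 = 55/3, σ_1 = -74/3, σ_2 = 173/6.

28.8333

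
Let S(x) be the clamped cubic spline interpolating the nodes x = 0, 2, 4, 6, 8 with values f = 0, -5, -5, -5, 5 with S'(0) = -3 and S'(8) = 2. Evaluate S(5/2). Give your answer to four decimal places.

Put σ_i = S'' at the i-th knot. Here h = (2, 2, 2, 2) and Δ = (-5/2, 0, 0, 5), so the interior equations h_(i-1)·σ_(i-1) + 2(h_(i-1)+h_i)·σ_i + h_i·σ_(i+1) = 6(Δ_i − Δ_(i-1)) read
  2·σ_0 + 8·σ_1 + 2·σ_2 = 6(Δ_1 - Δ_0) = 15
  2·σ_1 + 8·σ_2 + 2·σ_3 = 6(Δ_2 - Δ_1) = 0
  2·σ_2 + 8·σ_3 + 2·σ_4 = 6(Δ_3 - Δ_2) = 30
Clamped end conditions give two more equations: 2h_0·σ_0 + h_0·σ_1 = 6(Δ_0 - S'(0)) = 3 and h_3·σ_3 + 2h_3·σ_4 = 6(S'(8) - Δ_3) = -18.
Solving: σ_0 = -59/112, σ_1 = 143/56, σ_2 = -35/16, σ_3 = 347/56, σ_4 = -851/112.
On [2, 4], S(x) = -5 - 109/112·(x - 2) + 143/112·(x - 2)² - 177/448·(x - 2)³.
With (x - 2) = 1/2: S(5/2) = -2671/512.

-5.2168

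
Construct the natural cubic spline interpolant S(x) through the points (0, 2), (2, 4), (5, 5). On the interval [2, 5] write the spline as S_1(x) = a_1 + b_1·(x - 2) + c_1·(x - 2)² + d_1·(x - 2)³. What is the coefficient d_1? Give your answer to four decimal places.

Put m_i = S'' at the i-th knot. Here h = (2, 3) and Δ = (1, 1/3), so the interior equations h_(i-1)·m_(i-1) + 2(h_(i-1)+h_i)·m_i + h_i·m_(i+1) = 6(Δ_i − Δ_(i-1)) read
  2·m_0 + 10·m_1 + 3·m_2 = 6(Δ_1 - Δ_0) = -4
Natural end conditions: m_0 = m_2 = 0.
Solving the tridiagonal system: m_0 = 0, m_1 = -2/5, m_2 = 0.
On [2, 5], with S_1(x) = a_1 + b_1·(x - 2) + c_1·(x - 2)² + d_1·(x - 2)³: c_1 = m_1/2 = -1/5, d_1 = (m_2 - m_1)/(6h_1) = 1/45, b_1 = Δ_1 - h_1(2m_1 + m_2)/6 = 11/15.

0.0222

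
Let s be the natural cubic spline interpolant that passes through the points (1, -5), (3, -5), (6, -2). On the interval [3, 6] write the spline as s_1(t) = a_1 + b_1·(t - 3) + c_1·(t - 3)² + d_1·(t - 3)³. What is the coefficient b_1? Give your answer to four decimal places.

0.4000

With M_i denoting the second derivative at x_i, h_i = 2, 3, and Δ_i = (y_(i+1) − y_i)/h_i = 0, 1:
  2·M_0 + 10·M_1 + 3·M_2 = 6(Δ_1 - Δ_0) = 6
Natural end conditions: M_0 = M_2 = 0.
Forward elimination and back-substitution give M_0 = 0, M_1 = 3/5, M_2 = 0.
On [3, 6], with s_1(t) = a_1 + b_1·(t - 3) + c_1·(t - 3)² + d_1·(t - 3)³: c_1 = M_1/2 = 3/10, d_1 = (M_2 - M_1)/(6h_1) = -1/30, b_1 = Δ_1 - h_1(2M_1 + M_2)/6 = 2/5.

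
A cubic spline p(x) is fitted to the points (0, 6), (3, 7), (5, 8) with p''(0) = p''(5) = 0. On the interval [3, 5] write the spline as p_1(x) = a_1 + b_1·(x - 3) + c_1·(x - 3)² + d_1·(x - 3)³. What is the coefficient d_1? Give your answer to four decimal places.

With M_i denoting the second derivative at x_i, h_i = 3, 2, and Δ_i = (y_(i+1) − y_i)/h_i = 1/3, 1/2:
  3·M_0 + 10·M_1 + 2·M_2 = 6(Δ_1 - Δ_0) = 1
Natural end conditions: M_0 = M_2 = 0.
Forward elimination and back-substitution give M_0 = 0, M_1 = 1/10, M_2 = 0.
On [3, 5], with p_1(x) = a_1 + b_1·(x - 3) + c_1·(x - 3)² + d_1·(x - 3)³: c_1 = M_1/2 = 1/20, d_1 = (M_2 - M_1)/(6h_1) = -1/120, b_1 = Δ_1 - h_1(2M_1 + M_2)/6 = 13/30.

-0.0083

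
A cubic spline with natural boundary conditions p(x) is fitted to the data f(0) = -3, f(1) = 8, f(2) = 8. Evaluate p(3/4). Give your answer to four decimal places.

6.1523

With M_i denoting the second derivative at x_i, h_i = 1, 1, and Δ_i = (y_(i+1) − y_i)/h_i = 11, 0:
  1·M_0 + 4·M_1 + 1·M_2 = 6(Δ_1 - Δ_0) = -66
Natural end conditions: M_0 = M_2 = 0.
Solving: M_0 = 0, M_1 = -33/2, M_2 = 0.
On [0, 1], p(x) = -3 + 55/4·x + 0·x² - 11/4·x³.
With x = 3/4: p(3/4) = 1575/256.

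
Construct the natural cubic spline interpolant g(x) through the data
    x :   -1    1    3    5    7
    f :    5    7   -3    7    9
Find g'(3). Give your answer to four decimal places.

-0.2500

Let M_i = g''(x_i). Step sizes h_i = 2, 2, 2, 2; slopes of the chords Δ_i = (y_(i+1) - y_i)/h_i = 1, -5, 5, 1.
  2·M_0 + 8·M_1 + 2·M_2 = 6(Δ_1 - Δ_0) = -36
  2·M_1 + 8·M_2 + 2·M_3 = 6(Δ_2 - Δ_1) = 60
  2·M_2 + 8·M_3 + 2·M_4 = 6(Δ_3 - Δ_2) = -24
Natural end conditions: M_0 = M_4 = 0.
Solving: M_0 = 0, M_1 = -201/28, M_2 = 75/7, M_3 = -159/28, M_4 = 0.
On [3, 5], g'(x) = b_2 + 2c_2·(x - 3) + 3d_2·(x - 3)² with b_2 = Δ_2 - h_2(2M_2 + M_3)/6 = -1/4, c_2 = M_2/2 = 75/14, d_2 = (M_3 - M_2)/(6h_2) = -153/112. So g'(3) = -1/4.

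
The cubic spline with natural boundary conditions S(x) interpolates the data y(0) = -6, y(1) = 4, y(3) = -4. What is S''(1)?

-14

Let m_i = S''(x_i). Step sizes h_i = 1, 2; slopes of the chords Δ_i = (y_(i+1) - y_i)/h_i = 10, -4.
  1·m_0 + 6·m_1 + 2·m_2 = 6(Δ_1 - Δ_0) = -84
Natural end conditions: m_0 = m_2 = 0.
Solving: m_0 = 0, m_1 = -14, m_2 = 0.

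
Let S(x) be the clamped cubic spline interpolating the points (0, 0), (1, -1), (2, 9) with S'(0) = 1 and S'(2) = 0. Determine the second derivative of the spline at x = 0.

Put M_i = S'' at the i-th knot. Here h = (1, 1) and Δ = (-1, 10), so the interior equations h_(i-1)·M_(i-1) + 2(h_(i-1)+h_i)·M_i + h_i·M_(i+1) = 6(Δ_i − Δ_(i-1)) read
  1·M_0 + 4·M_1 + 1·M_2 = 6(Δ_1 - Δ_0) = 66
Clamped end conditions give two more equations: 2h_0·M_0 + h_0·M_1 = 6(Δ_0 - S'(0)) = -12 and h_1·M_1 + 2h_1·M_2 = 6(S'(2) - Δ_1) = -60.
Solving the tridiagonal system: M_0 = -23, M_1 = 34, M_2 = -47.

-23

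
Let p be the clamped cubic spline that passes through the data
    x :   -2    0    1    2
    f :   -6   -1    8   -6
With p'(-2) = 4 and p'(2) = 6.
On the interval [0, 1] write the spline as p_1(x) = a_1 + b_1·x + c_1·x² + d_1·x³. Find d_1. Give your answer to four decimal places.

-13.9773

Write σ_i for p''(x_i). With h_i = 2, 1, 1 and divided differences Δ_i = 5/2, 9, -14, the continuity of p' gives the tridiagonal system
  2·σ_0 + 6·σ_1 + 1·σ_2 = 6(Δ_1 - Δ_0) = 39
  1·σ_1 + 4·σ_2 + 1·σ_3 = 6(Δ_2 - Δ_1) = -138
Clamped end conditions give two more equations: 2h_0·σ_0 + h_0·σ_1 = 6(Δ_0 - p'(-2)) = -9 and h_2·σ_2 + 2h_2·σ_3 = 6(p'(2) - Δ_2) = 120.
Solving: σ_0 = -283/22, σ_1 = 467/22, σ_2 = -689/11, σ_3 = 2009/22.
On [0, 1], with p_1(x) = a_1 + b_1·x + c_1·x² + d_1·x³: c_1 = σ_1/2 = 467/44, d_1 = (σ_2 - σ_1)/(6h_1) = -615/44, b_1 = Δ_1 - h_1(2σ_1 + σ_2)/6 = 136/11.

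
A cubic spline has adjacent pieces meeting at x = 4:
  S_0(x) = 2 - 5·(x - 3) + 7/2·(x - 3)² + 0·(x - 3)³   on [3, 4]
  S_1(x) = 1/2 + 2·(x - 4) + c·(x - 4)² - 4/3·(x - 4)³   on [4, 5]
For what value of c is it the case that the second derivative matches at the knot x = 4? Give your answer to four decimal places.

S_0''(x) = 7 + 0·(x - 3), so S_0''(4) = 7. On the right, S_1''(4) = 2c, so c = 7/2.

3.5000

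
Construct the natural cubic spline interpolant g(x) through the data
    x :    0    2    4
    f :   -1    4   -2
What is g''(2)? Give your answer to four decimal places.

-4.1250

Put σ_i = g'' at the i-th knot. Here h = (2, 2) and Δ = (5/2, -3), so the interior equations h_(i-1)·σ_(i-1) + 2(h_(i-1)+h_i)·σ_i + h_i·σ_(i+1) = 6(Δ_i − Δ_(i-1)) read
  2·σ_0 + 8·σ_1 + 2·σ_2 = 6(Δ_1 - Δ_0) = -33
Natural end conditions: σ_0 = σ_2 = 0.
Hence σ_0 = 0, σ_1 = -33/8, σ_2 = 0.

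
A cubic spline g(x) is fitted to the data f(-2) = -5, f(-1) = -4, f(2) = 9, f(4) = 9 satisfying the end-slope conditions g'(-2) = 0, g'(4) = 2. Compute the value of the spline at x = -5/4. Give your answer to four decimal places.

-4.5168

Write m_i for g''(x_i). With h_i = 1, 3, 2 and divided differences Δ_i = 1, 13/3, 0, the continuity of g' gives the tridiagonal system
  1·m_0 + 8·m_1 + 3·m_2 = 6(Δ_1 - Δ_0) = 20
  3·m_1 + 10·m_2 + 2·m_3 = 6(Δ_2 - Δ_1) = -26
Clamped end conditions give two more equations: 2h_0·m_0 + h_0·m_1 = 6(Δ_0 - g'(-2)) = 6 and h_2·m_2 + 2h_2·m_3 = 6(g'(4) - Δ_2) = 12.
Hence m_0 = 34/39, m_1 = 166/39, m_2 = -194/39, m_3 = 214/39.
On [-2, -1], g(x) = -5 + 0·(x + 2) + 17/39·(x + 2)² + 22/39·(x + 2)³.
With (x + 2) = 3/4: g(-5/4) = -1879/416.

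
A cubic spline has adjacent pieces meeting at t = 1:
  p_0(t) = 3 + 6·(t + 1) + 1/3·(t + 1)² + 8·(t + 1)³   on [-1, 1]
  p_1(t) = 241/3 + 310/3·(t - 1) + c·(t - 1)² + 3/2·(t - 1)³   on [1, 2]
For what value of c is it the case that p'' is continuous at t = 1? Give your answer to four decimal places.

p_0''(t) = 2/3 + 48·(t + 1), so p_0''(1) = 290/3. On the right, p_1''(1) = 2c, so c = 145/3.

48.3333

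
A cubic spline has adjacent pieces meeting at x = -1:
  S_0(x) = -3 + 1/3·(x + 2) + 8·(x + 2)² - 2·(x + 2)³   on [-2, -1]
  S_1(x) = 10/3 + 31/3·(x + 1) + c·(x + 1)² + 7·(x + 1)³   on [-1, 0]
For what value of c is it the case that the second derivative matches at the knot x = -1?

2

S_0''(x) = 16 - 12·(x + 2), so S_0''(-1) = 4. On the right, S_1''(-1) = 2c, so c = 2.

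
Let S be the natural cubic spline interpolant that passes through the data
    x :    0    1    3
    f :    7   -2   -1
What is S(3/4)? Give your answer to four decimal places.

Write M_i for S''(x_i). With h_i = 1, 2 and divided differences Δ_i = -9, 1/2, the continuity of S' gives the tridiagonal system
  1·M_0 + 6·M_1 + 2·M_2 = 6(Δ_1 - Δ_0) = 57
Natural end conditions: M_0 = M_2 = 0.
Solving: M_0 = 0, M_1 = 19/2, M_2 = 0.
On [0, 1], S(x) = 7 - 127/12·x + 0·x² + 19/12·x³.
With x = 3/4: S(3/4) = -69/256.

-0.2695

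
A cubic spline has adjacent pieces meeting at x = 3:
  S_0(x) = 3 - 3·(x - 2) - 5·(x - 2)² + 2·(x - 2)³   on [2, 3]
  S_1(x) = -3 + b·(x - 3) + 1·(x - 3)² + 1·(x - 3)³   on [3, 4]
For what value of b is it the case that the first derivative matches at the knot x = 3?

S_0'(x) = -3 - 10·(x - 2) + 6·(x - 2)², so S_0'(3) = -7. On the right, S_1'(3) = b, so b = -7.

-7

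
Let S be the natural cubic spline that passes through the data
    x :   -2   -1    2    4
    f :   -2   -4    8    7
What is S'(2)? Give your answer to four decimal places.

Put σ_i = S'' at the i-th knot. Here h = (1, 3, 2) and Δ = (-2, 4, -1/2), so the interior equations h_(i-1)·σ_(i-1) + 2(h_(i-1)+h_i)·σ_i + h_i·σ_(i+1) = 6(Δ_i − Δ_(i-1)) read
  1·σ_0 + 8·σ_1 + 3·σ_2 = 6(Δ_1 - Δ_0) = 36
  3·σ_1 + 10·σ_2 + 2·σ_3 = 6(Δ_2 - Δ_1) = -27
Natural end conditions: σ_0 = σ_3 = 0.
Solving: σ_0 = 0, σ_1 = 441/71, σ_2 = -324/71, σ_3 = 0.
On [2, 4], S'(x) = b_2 + 2c_2·(x - 2) + 3d_2·(x - 2)² with b_2 = Δ_2 - h_2(2σ_2 + σ_3)/6 = 361/142, c_2 = σ_2/2 = -162/71, d_2 = (σ_3 - σ_2)/(6h_2) = 27/71. So S'(2) = 361/142.

2.5423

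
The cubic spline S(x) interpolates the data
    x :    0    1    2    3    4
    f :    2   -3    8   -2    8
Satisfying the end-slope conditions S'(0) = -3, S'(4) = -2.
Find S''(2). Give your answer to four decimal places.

Let M_i = S''(x_i). Step sizes h_i = 1, 1, 1, 1; slopes of the chords Δ_i = (y_(i+1) - y_i)/h_i = -5, 11, -10, 10.
  1·M_0 + 4·M_1 + 1·M_2 = 6(Δ_1 - Δ_0) = 96
  1·M_1 + 4·M_2 + 1·M_3 = 6(Δ_2 - Δ_1) = -126
  1·M_2 + 4·M_3 + 1·M_4 = 6(Δ_3 - Δ_2) = 120
Clamped end conditions give two more equations: 2h_0·M_0 + h_0·M_1 = 6(Δ_0 - S'(0)) = -12 and h_3·M_3 + 2h_3·M_4 = 6(S'(4) - Δ_3) = -72.
Solving the tridiagonal system: M_0 = -809/28, M_1 = 641/14, M_2 = -233/4, M_3 = 857/14, M_4 = -1865/28.

-58.2500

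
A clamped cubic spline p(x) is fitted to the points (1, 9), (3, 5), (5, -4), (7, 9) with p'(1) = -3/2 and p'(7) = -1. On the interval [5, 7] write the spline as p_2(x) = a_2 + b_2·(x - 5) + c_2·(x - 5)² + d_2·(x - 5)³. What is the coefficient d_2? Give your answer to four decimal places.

With m_i denoting the second derivative at x_i, h_i = 2, 2, 2, and Δ_i = (y_(i+1) − y_i)/h_i = -2, -9/2, 13/2:
  2·m_0 + 8·m_1 + 2·m_2 = 6(Δ_1 - Δ_0) = -15
  2·m_1 + 8·m_2 + 2·m_3 = 6(Δ_2 - Δ_1) = 66
Clamped end conditions give two more equations: 2h_0·m_0 + h_0·m_1 = 6(Δ_0 - p'(1)) = -3 and h_2·m_2 + 2h_2·m_3 = 6(p'(7) - Δ_2) = -45.
Solving: m_0 = 34/15, m_1 = -181/30, m_2 = 431/30, m_3 = -553/30.
On [5, 7], with p_2(x) = a_2 + b_2·(x - 5) + c_2·(x - 5)² + d_2·(x - 5)³: c_2 = m_2/2 = 431/60, d_2 = (m_3 - m_2)/(6h_2) = -41/15, b_2 = Δ_2 - h_2(2m_2 + m_3)/6 = 46/15.

-2.7333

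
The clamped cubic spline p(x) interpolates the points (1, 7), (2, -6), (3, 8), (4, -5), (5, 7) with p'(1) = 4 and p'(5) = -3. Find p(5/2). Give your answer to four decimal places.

With M_i denoting the second derivative at x_i, h_i = 1, 1, 1, 1, and Δ_i = (y_(i+1) − y_i)/h_i = -13, 14, -13, 12:
  1·M_0 + 4·M_1 + 1·M_2 = 6(Δ_1 - Δ_0) = 162
  1·M_1 + 4·M_2 + 1·M_3 = 6(Δ_2 - Δ_1) = -162
  1·M_2 + 4·M_3 + 1·M_4 = 6(Δ_3 - Δ_2) = 150
Clamped end conditions give two more equations: 2h_0·M_0 + h_0·M_1 = 6(Δ_0 - p'(1)) = -102 and h_3·M_3 + 2h_3·M_4 = 6(p'(5) - Δ_3) = -90.
Forward elimination and back-substitution give M_0 = -2605/28, M_1 = 1177/14, M_2 = -325/4, M_3 = 1105/14, M_4 = -2365/28.
On [2, 3], p(x) = -6 - 27/56·(x - 2) + 1177/28·(x - 2)² - 1543/56·(x - 2)³.
With (x - 2) = 1/2: p(5/2) = 369/448.

0.8237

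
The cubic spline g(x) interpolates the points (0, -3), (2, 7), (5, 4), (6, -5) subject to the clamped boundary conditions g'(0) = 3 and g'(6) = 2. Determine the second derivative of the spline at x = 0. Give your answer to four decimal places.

3.6154

With M_i denoting the second derivative at x_i, h_i = 2, 3, 1, and Δ_i = (y_(i+1) − y_i)/h_i = 5, -1, -9:
  2·M_0 + 10·M_1 + 3·M_2 = 6(Δ_1 - Δ_0) = -36
  3·M_1 + 8·M_2 + 1·M_3 = 6(Δ_2 - Δ_1) = -48
Clamped end conditions give two more equations: 2h_0·M_0 + h_0·M_1 = 6(Δ_0 - g'(0)) = 12 and h_2·M_2 + 2h_2·M_3 = 6(g'(6) - Δ_2) = 66.
Forward elimination and back-substitution give M_0 = 47/13, M_1 = -16/13, M_2 = -134/13, M_3 = 496/13.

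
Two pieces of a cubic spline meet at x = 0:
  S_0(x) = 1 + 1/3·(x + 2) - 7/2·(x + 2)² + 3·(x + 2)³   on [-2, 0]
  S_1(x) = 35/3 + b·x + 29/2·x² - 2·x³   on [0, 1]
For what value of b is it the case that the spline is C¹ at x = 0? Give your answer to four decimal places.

22.3333

S_0'(x) = 1/3 - 7·(x + 2) + 9·(x + 2)², so S_0'(0) = 67/3. On the right, S_1'(0) = b, so b = 67/3.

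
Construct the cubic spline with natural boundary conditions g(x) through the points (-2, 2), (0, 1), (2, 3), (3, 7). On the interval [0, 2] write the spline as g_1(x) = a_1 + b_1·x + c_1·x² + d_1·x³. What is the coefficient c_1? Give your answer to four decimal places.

0.2045

Write m_i for g''(x_i). With h_i = 2, 2, 1 and divided differences Δ_i = -1/2, 1, 4, the continuity of g' gives the tridiagonal system
  2·m_0 + 8·m_1 + 2·m_2 = 6(Δ_1 - Δ_0) = 9
  2·m_1 + 6·m_2 + 1·m_3 = 6(Δ_2 - Δ_1) = 18
Natural end conditions: m_0 = m_3 = 0.
Hence m_0 = 0, m_1 = 9/22, m_2 = 63/22, m_3 = 0.
On [0, 2], with g_1(x) = a_1 + b_1·x + c_1·x² + d_1·x³: c_1 = m_1/2 = 9/44, d_1 = (m_2 - m_1)/(6h_1) = 9/44, b_1 = Δ_1 - h_1(2m_1 + m_2)/6 = -5/22.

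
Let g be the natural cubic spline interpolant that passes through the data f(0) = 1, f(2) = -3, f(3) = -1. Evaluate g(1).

-2

With σ_i denoting the second derivative at x_i, h_i = 2, 1, and Δ_i = (y_(i+1) − y_i)/h_i = -2, 2:
  2·σ_0 + 6·σ_1 + 1·σ_2 = 6(Δ_1 - Δ_0) = 24
Natural end conditions: σ_0 = σ_2 = 0.
Hence σ_0 = 0, σ_1 = 4, σ_2 = 0.
On [0, 2], g(x) = 1 - 10/3·x + 0·x² + 1/3·x³.
With x = 1: g(1) = -2.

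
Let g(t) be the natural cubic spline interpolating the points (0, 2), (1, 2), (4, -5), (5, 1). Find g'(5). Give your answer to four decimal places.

Let M_i = g''(x_i). Step sizes h_i = 1, 3, 1; slopes of the chords Δ_i = (y_(i+1) - y_i)/h_i = 0, -7/3, 6.
  1·M_0 + 8·M_1 + 3·M_2 = 6(Δ_1 - Δ_0) = -14
  3·M_1 + 8·M_2 + 1·M_3 = 6(Δ_2 - Δ_1) = 50
Natural end conditions: M_0 = M_3 = 0.
Solving: M_0 = 0, M_1 = -262/55, M_2 = 442/55, M_3 = 0.
On [4, 5], g'(t) = b_2 + 2c_2·(t - 4) + 3d_2·(t - 4)² with b_2 = Δ_2 - h_2(2M_2 + M_3)/6 = 548/165, c_2 = M_2/2 = 221/55, d_2 = (M_3 - M_2)/(6h_2) = -221/165. So g'(5) = 1211/165.

7.3394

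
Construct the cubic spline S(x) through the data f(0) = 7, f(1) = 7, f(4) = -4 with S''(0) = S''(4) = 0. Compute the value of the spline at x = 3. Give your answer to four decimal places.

0.8889

With m_i denoting the second derivative at x_i, h_i = 1, 3, and Δ_i = (y_(i+1) − y_i)/h_i = 0, -11/3:
  1·m_0 + 8·m_1 + 3·m_2 = 6(Δ_1 - Δ_0) = -22
Natural end conditions: m_0 = m_2 = 0.
Hence m_0 = 0, m_1 = -11/4, m_2 = 0.
On [1, 4], S(x) = 7 - 11/12·(x - 1) - 11/8·(x - 1)² + 11/72·(x - 1)³.
With (x - 1) = 2: S(3) = 8/9.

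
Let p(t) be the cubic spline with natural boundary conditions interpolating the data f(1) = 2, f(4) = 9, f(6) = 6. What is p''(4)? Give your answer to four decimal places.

-2.3000

With σ_i denoting the second derivative at x_i, h_i = 3, 2, and Δ_i = (y_(i+1) − y_i)/h_i = 7/3, -3/2:
  3·σ_0 + 10·σ_1 + 2·σ_2 = 6(Δ_1 - Δ_0) = -23
Natural end conditions: σ_0 = σ_2 = 0.
Forward elimination and back-substitution give σ_0 = 0, σ_1 = -23/10, σ_2 = 0.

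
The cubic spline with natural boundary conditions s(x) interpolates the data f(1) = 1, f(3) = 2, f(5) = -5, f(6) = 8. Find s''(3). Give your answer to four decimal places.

-7.7727

Let σ_i = s''(x_i). Step sizes h_i = 2, 2, 1; slopes of the chords Δ_i = (y_(i+1) - y_i)/h_i = 1/2, -7/2, 13.
  2·σ_0 + 8·σ_1 + 2·σ_2 = 6(Δ_1 - Δ_0) = -24
  2·σ_1 + 6·σ_2 + 1·σ_3 = 6(Δ_2 - Δ_1) = 99
Natural end conditions: σ_0 = σ_3 = 0.
Forward elimination and back-substitution give σ_0 = 0, σ_1 = -171/22, σ_2 = 210/11, σ_3 = 0.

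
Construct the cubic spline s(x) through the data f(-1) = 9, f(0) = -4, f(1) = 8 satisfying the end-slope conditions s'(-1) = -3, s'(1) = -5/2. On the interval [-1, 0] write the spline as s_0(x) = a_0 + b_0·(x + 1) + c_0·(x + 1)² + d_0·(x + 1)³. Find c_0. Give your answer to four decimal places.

-33.6250

With M_i denoting the second derivative at x_i, h_i = 1, 1, and Δ_i = (y_(i+1) − y_i)/h_i = -13, 12:
  1·M_0 + 4·M_1 + 1·M_2 = 6(Δ_1 - Δ_0) = 150
Clamped end conditions give two more equations: 2h_0·M_0 + h_0·M_1 = 6(Δ_0 - s'(-1)) = -60 and h_1·M_1 + 2h_1·M_2 = 6(s'(1) - Δ_1) = -87.
Hence M_0 = -269/4, M_1 = 149/2, M_2 = -323/4.
On [-1, 0], with s_0(x) = a_0 + b_0·(x + 1) + c_0·(x + 1)² + d_0·(x + 1)³: c_0 = M_0/2 = -269/8, d_0 = (M_1 - M_0)/(6h_0) = 189/8, b_0 = Δ_0 - h_0(2M_0 + M_1)/6 = -3.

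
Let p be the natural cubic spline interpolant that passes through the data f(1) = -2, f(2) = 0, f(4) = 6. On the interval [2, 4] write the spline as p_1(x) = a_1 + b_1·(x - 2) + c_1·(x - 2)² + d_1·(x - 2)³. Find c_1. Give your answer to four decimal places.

0.5000

Write σ_i for p''(x_i). With h_i = 1, 2 and divided differences Δ_i = 2, 3, the continuity of p' gives the tridiagonal system
  1·σ_0 + 6·σ_1 + 2·σ_2 = 6(Δ_1 - Δ_0) = 6
Natural end conditions: σ_0 = σ_2 = 0.
Solving the tridiagonal system: σ_0 = 0, σ_1 = 1, σ_2 = 0.
On [2, 4], with p_1(x) = a_1 + b_1·(x - 2) + c_1·(x - 2)² + d_1·(x - 2)³: c_1 = σ_1/2 = 1/2, d_1 = (σ_2 - σ_1)/(6h_1) = -1/12, b_1 = Δ_1 - h_1(2σ_1 + σ_2)/6 = 7/3.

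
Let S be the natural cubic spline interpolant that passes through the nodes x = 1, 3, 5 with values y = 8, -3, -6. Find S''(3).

3

Write σ_i for S''(x_i). With h_i = 2, 2 and divided differences Δ_i = -11/2, -3/2, the continuity of S' gives the tridiagonal system
  2·σ_0 + 8·σ_1 + 2·σ_2 = 6(Δ_1 - Δ_0) = 24
Natural end conditions: σ_0 = σ_2 = 0.
Hence σ_0 = 0, σ_1 = 3, σ_2 = 0.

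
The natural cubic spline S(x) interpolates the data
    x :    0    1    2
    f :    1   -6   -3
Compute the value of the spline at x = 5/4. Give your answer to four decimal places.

Write σ_i for S''(x_i). With h_i = 1, 1 and divided differences Δ_i = -7, 3, the continuity of S' gives the tridiagonal system
  1·σ_0 + 4·σ_1 + 1·σ_2 = 6(Δ_1 - Δ_0) = 60
Natural end conditions: σ_0 = σ_2 = 0.
Solving the tridiagonal system: σ_0 = 0, σ_1 = 15, σ_2 = 0.
On [1, 2], S(x) = -6 - 2·(x - 1) + 15/2·(x - 1)² - 5/2·(x - 1)³.
With (x - 1) = 1/4: S(5/4) = -777/128.

-6.0703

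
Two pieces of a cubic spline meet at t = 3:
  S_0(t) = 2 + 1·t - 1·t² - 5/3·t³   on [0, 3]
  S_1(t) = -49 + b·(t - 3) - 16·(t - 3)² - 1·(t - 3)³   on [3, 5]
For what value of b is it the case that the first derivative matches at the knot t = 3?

-50

S_0'(t) = 1 - 2·t - 5·t², so S_0'(3) = -50. On the right, S_1'(3) = b, so b = -50.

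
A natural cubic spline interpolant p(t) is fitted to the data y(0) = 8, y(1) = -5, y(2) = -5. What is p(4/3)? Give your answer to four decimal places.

-6.2037

Put M_i = p'' at the i-th knot. Here h = (1, 1) and Δ = (-13, 0), so the interior equations h_(i-1)·M_(i-1) + 2(h_(i-1)+h_i)·M_i + h_i·M_(i+1) = 6(Δ_i − Δ_(i-1)) read
  1·M_0 + 4·M_1 + 1·M_2 = 6(Δ_1 - Δ_0) = 78
Natural end conditions: M_0 = M_2 = 0.
Forward elimination and back-substitution give M_0 = 0, M_1 = 39/2, M_2 = 0.
On [1, 2], p(t) = -5 - 13/2·(t - 1) + 39/4·(t - 1)² - 13/4·(t - 1)³.
With (t - 1) = 1/3: p(4/3) = -335/54.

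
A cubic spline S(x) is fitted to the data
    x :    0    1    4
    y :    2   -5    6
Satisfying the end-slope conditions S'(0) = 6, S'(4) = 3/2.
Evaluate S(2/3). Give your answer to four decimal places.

-1.4167

Write M_i for S''(x_i). With h_i = 1, 3 and divided differences Δ_i = -7, 11/3, the continuity of S' gives the tridiagonal system
  1·M_0 + 8·M_1 + 3·M_2 = 6(Δ_1 - Δ_0) = 64
Clamped end conditions give two more equations: 2h_0·M_0 + h_0·M_1 = 6(Δ_0 - S'(0)) = -78 and h_1·M_1 + 2h_1·M_2 = 6(S'(4) - Δ_1) = -13.
Solving: M_0 = -385/8, M_1 = 73/4, M_2 = -271/24.
On [0, 1], S(x) = 2 + 6·x - 385/16·x² + 177/16·x³.
With x = 2/3: S(2/3) = -17/12.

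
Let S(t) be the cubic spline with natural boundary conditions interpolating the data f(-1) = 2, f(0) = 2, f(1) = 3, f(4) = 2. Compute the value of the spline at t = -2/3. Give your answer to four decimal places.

Write σ_i for S''(x_i). With h_i = 1, 1, 3 and divided differences Δ_i = 0, 1, -1/3, the continuity of S' gives the tridiagonal system
  1·σ_0 + 4·σ_1 + 1·σ_2 = 6(Δ_1 - Δ_0) = 6
  1·σ_1 + 8·σ_2 + 3·σ_3 = 6(Δ_2 - Δ_1) = -8
Natural end conditions: σ_0 = σ_3 = 0.
Forward elimination and back-substitution give σ_0 = 0, σ_1 = 56/31, σ_2 = -38/31, σ_3 = 0.
On [-1, 0], S(t) = 2 - 28/93·(t + 1) + 0·(t + 1)² + 28/93·(t + 1)³.
With (t + 1) = 1/3: S(-2/3) = 4798/2511.

1.9108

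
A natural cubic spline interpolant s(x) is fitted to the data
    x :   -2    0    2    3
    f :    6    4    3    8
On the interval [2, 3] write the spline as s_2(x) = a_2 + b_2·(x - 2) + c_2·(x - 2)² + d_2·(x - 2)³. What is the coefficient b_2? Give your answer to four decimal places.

Write m_i for s''(x_i). With h_i = 2, 2, 1 and divided differences Δ_i = -1, -1/2, 5, the continuity of s' gives the tridiagonal system
  2·m_0 + 8·m_1 + 2·m_2 = 6(Δ_1 - Δ_0) = 3
  2·m_1 + 6·m_2 + 1·m_3 = 6(Δ_2 - Δ_1) = 33
Natural end conditions: m_0 = m_3 = 0.
Solving the tridiagonal system: m_0 = 0, m_1 = -12/11, m_2 = 129/22, m_3 = 0.
On [2, 3], with s_2(x) = a_2 + b_2·(x - 2) + c_2·(x - 2)² + d_2·(x - 2)³: c_2 = m_2/2 = 129/44, d_2 = (m_3 - m_2)/(6h_2) = -43/44, b_2 = Δ_2 - h_2(2m_2 + m_3)/6 = 67/22.

3.0455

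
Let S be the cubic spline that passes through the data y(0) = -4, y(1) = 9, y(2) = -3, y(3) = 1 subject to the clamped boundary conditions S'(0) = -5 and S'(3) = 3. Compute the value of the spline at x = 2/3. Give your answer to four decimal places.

With M_i denoting the second derivative at x_i, h_i = 1, 1, 1, and Δ_i = (y_(i+1) − y_i)/h_i = 13, -12, 4:
  1·M_0 + 4·M_1 + 1·M_2 = 6(Δ_1 - Δ_0) = -150
  1·M_1 + 4·M_2 + 1·M_3 = 6(Δ_2 - Δ_1) = 96
Clamped end conditions give two more equations: 2h_0·M_0 + h_0·M_1 = 6(Δ_0 - S'(0)) = 108 and h_2·M_2 + 2h_2·M_3 = 6(S'(3) - Δ_2) = -6.
Hence M_0 = 1352/15, M_1 = -1084/15, M_2 = 734/15, M_3 = -412/15.
On [0, 1], S(x) = -4 - 5·x + 676/15·x² - 406/15·x³.
With x = 2/3: S(2/3) = 1894/405.

4.6765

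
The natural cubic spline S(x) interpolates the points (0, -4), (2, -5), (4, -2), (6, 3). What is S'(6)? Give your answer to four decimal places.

Put σ_i = S'' at the i-th knot. Here h = (2, 2, 2) and Δ = (-1/2, 3/2, 5/2), so the interior equations h_(i-1)·σ_(i-1) + 2(h_(i-1)+h_i)·σ_i + h_i·σ_(i+1) = 6(Δ_i − Δ_(i-1)) read
  2·σ_0 + 8·σ_1 + 2·σ_2 = 6(Δ_1 - Δ_0) = 12
  2·σ_1 + 8·σ_2 + 2·σ_3 = 6(Δ_2 - Δ_1) = 6
Natural end conditions: σ_0 = σ_3 = 0.
Forward elimination and back-substitution give σ_0 = 0, σ_1 = 7/5, σ_2 = 2/5, σ_3 = 0.
On [4, 6], S'(x) = b_2 + 2c_2·(x - 4) + 3d_2·(x - 4)² with b_2 = Δ_2 - h_2(2σ_2 + σ_3)/6 = 67/30, c_2 = σ_2/2 = 1/5, d_2 = (σ_3 - σ_2)/(6h_2) = -1/30. So S'(6) = 79/30.

2.6333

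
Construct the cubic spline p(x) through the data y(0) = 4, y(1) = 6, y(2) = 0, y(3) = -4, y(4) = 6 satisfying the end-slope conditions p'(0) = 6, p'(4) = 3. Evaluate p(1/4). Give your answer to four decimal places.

5.2693

Let σ_i = p''(x_i). Step sizes h_i = 1, 1, 1, 1; slopes of the chords Δ_i = (y_(i+1) - y_i)/h_i = 2, -6, -4, 10.
  1·σ_0 + 4·σ_1 + 1·σ_2 = 6(Δ_1 - Δ_0) = -48
  1·σ_1 + 4·σ_2 + 1·σ_3 = 6(Δ_2 - Δ_1) = 12
  1·σ_2 + 4·σ_3 + 1·σ_4 = 6(Δ_3 - Δ_2) = 84
Clamped end conditions give two more equations: 2h_0·σ_0 + h_0·σ_1 = 6(Δ_0 - p'(0)) = -24 and h_3·σ_3 + 2h_3·σ_4 = 6(p'(4) - Δ_3) = -42.
Hence σ_0 = -201/28, σ_1 = -135/14, σ_2 = -9/4, σ_3 = 429/14, σ_4 = -1017/28.
On [0, 1], p(x) = 4 + 6·x - 201/56·x² - 23/56·x³.
With x = 1/4: p(1/4) = 18885/3584.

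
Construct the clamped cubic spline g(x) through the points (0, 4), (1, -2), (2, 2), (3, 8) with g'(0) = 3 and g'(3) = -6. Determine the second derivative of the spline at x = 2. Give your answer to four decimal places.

7.2000

With M_i denoting the second derivative at x_i, h_i = 1, 1, 1, and Δ_i = (y_(i+1) − y_i)/h_i = -6, 4, 6:
  1·M_0 + 4·M_1 + 1·M_2 = 6(Δ_1 - Δ_0) = 60
  1·M_1 + 4·M_2 + 1·M_3 = 6(Δ_2 - Δ_1) = 12
Clamped end conditions give two more equations: 2h_0·M_0 + h_0·M_1 = 6(Δ_0 - g'(0)) = -54 and h_2·M_2 + 2h_2·M_3 = 6(g'(3) - Δ_2) = -72.
Solving the tridiagonal system: M_0 = -192/5, M_1 = 114/5, M_2 = 36/5, M_3 = -198/5.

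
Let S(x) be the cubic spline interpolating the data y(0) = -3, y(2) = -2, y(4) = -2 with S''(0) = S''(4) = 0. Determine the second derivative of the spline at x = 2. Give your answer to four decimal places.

Let σ_i = S''(x_i). Step sizes h_i = 2, 2; slopes of the chords Δ_i = (y_(i+1) - y_i)/h_i = 1/2, 0.
  2·σ_0 + 8·σ_1 + 2·σ_2 = 6(Δ_1 - Δ_0) = -3
Natural end conditions: σ_0 = σ_2 = 0.
Forward elimination and back-substitution give σ_0 = 0, σ_1 = -3/8, σ_2 = 0.

-0.3750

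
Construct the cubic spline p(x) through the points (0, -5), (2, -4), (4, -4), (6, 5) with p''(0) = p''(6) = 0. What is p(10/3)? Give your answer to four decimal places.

-4.6568

Write M_i for p''(x_i). With h_i = 2, 2, 2 and divided differences Δ_i = 1/2, 0, 9/2, the continuity of p' gives the tridiagonal system
  2·M_0 + 8·M_1 + 2·M_2 = 6(Δ_1 - Δ_0) = -3
  2·M_1 + 8·M_2 + 2·M_3 = 6(Δ_2 - Δ_1) = 27
Natural end conditions: M_0 = M_3 = 0.
Hence M_0 = 0, M_1 = -13/10, M_2 = 37/10, M_3 = 0.
On [2, 4], p(x) = -4 - 11/30·(x - 2) - 13/20·(x - 2)² + 5/12·(x - 2)³.
With (x - 2) = 4/3: p(10/3) = -1886/405.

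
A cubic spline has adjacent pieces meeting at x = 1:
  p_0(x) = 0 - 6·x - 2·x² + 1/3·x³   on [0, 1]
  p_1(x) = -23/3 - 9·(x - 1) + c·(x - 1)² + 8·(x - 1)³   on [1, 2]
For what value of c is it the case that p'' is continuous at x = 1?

p_0''(x) = -4 + 2·x, so p_0''(1) = -2. On the right, p_1''(1) = 2c, so c = -1.

-1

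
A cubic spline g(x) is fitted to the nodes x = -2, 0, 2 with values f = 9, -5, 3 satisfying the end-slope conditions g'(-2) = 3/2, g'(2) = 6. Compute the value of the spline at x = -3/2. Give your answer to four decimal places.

Let m_i = g''(x_i). Step sizes h_i = 2, 2; slopes of the chords Δ_i = (y_(i+1) - y_i)/h_i = -7, 4.
  2·m_0 + 8·m_1 + 2·m_2 = 6(Δ_1 - Δ_0) = 66
Clamped end conditions give two more equations: 2h_0·m_0 + h_0·m_1 = 6(Δ_0 - g'(-2)) = -51 and h_1·m_1 + 2h_1·m_2 = 6(g'(2) - Δ_1) = 12.
Solving the tridiagonal system: m_0 = -159/8, m_1 = 57/4, m_2 = -33/8.
On [-2, 0], g(x) = 9 + 3/2·(x + 2) - 159/16·(x + 2)² + 91/32·(x + 2)³.
With (x + 2) = 1/2: g(-3/2) = 1951/256.

7.6211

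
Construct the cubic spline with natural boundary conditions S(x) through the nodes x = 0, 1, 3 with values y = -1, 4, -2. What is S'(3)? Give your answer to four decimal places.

-5.6667

With σ_i denoting the second derivative at x_i, h_i = 1, 2, and Δ_i = (y_(i+1) − y_i)/h_i = 5, -3:
  1·σ_0 + 6·σ_1 + 2·σ_2 = 6(Δ_1 - Δ_0) = -48
Natural end conditions: σ_0 = σ_2 = 0.
Solving the tridiagonal system: σ_0 = 0, σ_1 = -8, σ_2 = 0.
On [1, 3], S'(x) = b_1 + 2c_1·(x - 1) + 3d_1·(x - 1)² with b_1 = Δ_1 - h_1(2σ_1 + σ_2)/6 = 7/3, c_1 = σ_1/2 = -4, d_1 = (σ_2 - σ_1)/(6h_1) = 2/3. So S'(3) = -17/3.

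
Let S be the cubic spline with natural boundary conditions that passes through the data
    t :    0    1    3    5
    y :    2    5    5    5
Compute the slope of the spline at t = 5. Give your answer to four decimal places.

0.2727

Write M_i for S''(x_i). With h_i = 1, 2, 2 and divided differences Δ_i = 3, 0, 0, the continuity of S' gives the tridiagonal system
  1·M_0 + 6·M_1 + 2·M_2 = 6(Δ_1 - Δ_0) = -18
  2·M_1 + 8·M_2 + 2·M_3 = 6(Δ_2 - Δ_1) = 0
Natural end conditions: M_0 = M_3 = 0.
Solving the tridiagonal system: M_0 = 0, M_1 = -36/11, M_2 = 9/11, M_3 = 0.
On [3, 5], S'(t) = b_2 + 2c_2·(t - 3) + 3d_2·(t - 3)² with b_2 = Δ_2 - h_2(2M_2 + M_3)/6 = -6/11, c_2 = M_2/2 = 9/22, d_2 = (M_3 - M_2)/(6h_2) = -3/44. So S'(5) = 3/11.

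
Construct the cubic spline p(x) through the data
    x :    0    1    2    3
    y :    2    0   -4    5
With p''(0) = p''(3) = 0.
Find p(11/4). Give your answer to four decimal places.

1.9063

Let M_i = p''(x_i). Step sizes h_i = 1, 1, 1; slopes of the chords Δ_i = (y_(i+1) - y_i)/h_i = -2, -4, 9.
  1·M_0 + 4·M_1 + 1·M_2 = 6(Δ_1 - Δ_0) = -12
  1·M_1 + 4·M_2 + 1·M_3 = 6(Δ_2 - Δ_1) = 78
Natural end conditions: M_0 = M_3 = 0.
Solving: M_0 = 0, M_1 = -42/5, M_2 = 108/5, M_3 = 0.
On [2, 3], p(x) = -4 + 9/5·(x - 2) + 54/5·(x - 2)² - 18/5·(x - 2)³.
With (x - 2) = 3/4: p(11/4) = 61/32.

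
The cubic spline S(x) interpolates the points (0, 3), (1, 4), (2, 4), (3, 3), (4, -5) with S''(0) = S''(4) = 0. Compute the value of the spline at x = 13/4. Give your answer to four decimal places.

With M_i denoting the second derivative at x_i, h_i = 1, 1, 1, 1, and Δ_i = (y_(i+1) − y_i)/h_i = 1, 0, -1, -8:
  1·M_0 + 4·M_1 + 1·M_2 = 6(Δ_1 - Δ_0) = -6
  1·M_1 + 4·M_2 + 1·M_3 = 6(Δ_2 - Δ_1) = -6
  1·M_2 + 4·M_3 + 1·M_4 = 6(Δ_3 - Δ_2) = -42
Natural end conditions: M_0 = M_4 = 0.
Solving: M_0 = 0, M_1 = -27/14, M_2 = 12/7, M_3 = -153/14, M_4 = 0.
On [3, 4], S(x) = 3 - 61/14·(x - 3) - 153/28·(x - 3)² + 51/28·(x - 3)³.
With (x - 3) = 1/4: S(13/4) = 409/256.

1.5977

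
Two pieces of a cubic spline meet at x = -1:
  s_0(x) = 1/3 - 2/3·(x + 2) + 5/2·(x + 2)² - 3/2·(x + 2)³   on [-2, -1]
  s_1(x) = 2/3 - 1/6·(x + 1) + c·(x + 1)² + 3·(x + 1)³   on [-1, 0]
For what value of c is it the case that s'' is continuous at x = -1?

-2

s_0''(x) = 5 - 9·(x + 2), so s_0''(-1) = -4. On the right, s_1''(-1) = 2c, so c = -2.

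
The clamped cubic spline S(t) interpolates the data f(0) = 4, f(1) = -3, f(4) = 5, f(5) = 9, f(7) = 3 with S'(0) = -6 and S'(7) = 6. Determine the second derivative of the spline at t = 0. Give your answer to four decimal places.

Let M_i = S''(x_i). Step sizes h_i = 1, 3, 1, 2; slopes of the chords Δ_i = (y_(i+1) - y_i)/h_i = -7, 8/3, 4, -3.
  1·M_0 + 8·M_1 + 3·M_2 = 6(Δ_1 - Δ_0) = 58
  3·M_1 + 8·M_2 + 1·M_3 = 6(Δ_2 - Δ_1) = 8
  1·M_2 + 6·M_3 + 2·M_4 = 6(Δ_3 - Δ_2) = -42
Clamped end conditions give two more equations: 2h_0·M_0 + h_0·M_1 = 6(Δ_0 - S'(0)) = -6 and h_3·M_3 + 2h_3·M_4 = 6(S'(7) - Δ_3) = 54.
Solving: M_0 = -393/55, M_1 = 456/55, M_2 = -13/33, M_3 = -2264/165, M_4 = 6719/330.

-7.1455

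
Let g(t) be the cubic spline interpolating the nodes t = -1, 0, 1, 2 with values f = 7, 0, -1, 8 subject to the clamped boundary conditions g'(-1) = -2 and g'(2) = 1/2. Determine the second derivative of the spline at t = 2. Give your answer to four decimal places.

-36.5333

Let M_i = g''(x_i). Step sizes h_i = 1, 1, 1; slopes of the chords Δ_i = (y_(i+1) - y_i)/h_i = -7, -1, 9.
  1·M_0 + 4·M_1 + 1·M_2 = 6(Δ_1 - Δ_0) = 36
  1·M_1 + 4·M_2 + 1·M_3 = 6(Δ_2 - Δ_1) = 60
Clamped end conditions give two more equations: 2h_0·M_0 + h_0·M_1 = 6(Δ_0 - g'(-1)) = -30 and h_2·M_2 + 2h_2·M_3 = 6(g'(2) - Δ_2) = -51.
Forward elimination and back-substitution give M_0 = -287/15, M_1 = 124/15, M_2 = 331/15, M_3 = -548/15.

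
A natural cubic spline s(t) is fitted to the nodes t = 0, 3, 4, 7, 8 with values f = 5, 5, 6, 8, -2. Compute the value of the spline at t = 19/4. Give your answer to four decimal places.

With m_i denoting the second derivative at x_i, h_i = 3, 1, 3, 1, and Δ_i = (y_(i+1) − y_i)/h_i = 0, 1, 2/3, -10:
  3·m_0 + 8·m_1 + 1·m_2 = 6(Δ_1 - Δ_0) = 6
  1·m_1 + 8·m_2 + 3·m_3 = 6(Δ_2 - Δ_1) = -2
  3·m_2 + 8·m_3 + 1·m_4 = 6(Δ_3 - Δ_2) = -64
Natural end conditions: m_0 = m_4 = 0.
Solving: m_0 = 0, m_1 = 77/216, m_2 = 85/27, m_3 = -661/72, m_4 = 0.
On [4, 7], s(t) = 6 + 911/432·(t - 4) + 85/54·(t - 4)² - 2663/3888·(t - 4)³.
With (t - 4) = 3/4: s(19/4) = 25123/3072.

8.1781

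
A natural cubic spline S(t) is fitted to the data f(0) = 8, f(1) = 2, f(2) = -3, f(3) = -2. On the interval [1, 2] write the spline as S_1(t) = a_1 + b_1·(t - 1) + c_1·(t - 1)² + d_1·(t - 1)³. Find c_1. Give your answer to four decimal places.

With m_i denoting the second derivative at x_i, h_i = 1, 1, 1, and Δ_i = (y_(i+1) − y_i)/h_i = -6, -5, 1:
  1·m_0 + 4·m_1 + 1·m_2 = 6(Δ_1 - Δ_0) = 6
  1·m_1 + 4·m_2 + 1·m_3 = 6(Δ_2 - Δ_1) = 36
Natural end conditions: m_0 = m_3 = 0.
Hence m_0 = 0, m_1 = -4/5, m_2 = 46/5, m_3 = 0.
On [1, 2], with S_1(t) = a_1 + b_1·(t - 1) + c_1·(t - 1)² + d_1·(t - 1)³: c_1 = m_1/2 = -2/5, d_1 = (m_2 - m_1)/(6h_1) = 5/3, b_1 = Δ_1 - h_1(2m_1 + m_2)/6 = -94/15.

-0.4000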